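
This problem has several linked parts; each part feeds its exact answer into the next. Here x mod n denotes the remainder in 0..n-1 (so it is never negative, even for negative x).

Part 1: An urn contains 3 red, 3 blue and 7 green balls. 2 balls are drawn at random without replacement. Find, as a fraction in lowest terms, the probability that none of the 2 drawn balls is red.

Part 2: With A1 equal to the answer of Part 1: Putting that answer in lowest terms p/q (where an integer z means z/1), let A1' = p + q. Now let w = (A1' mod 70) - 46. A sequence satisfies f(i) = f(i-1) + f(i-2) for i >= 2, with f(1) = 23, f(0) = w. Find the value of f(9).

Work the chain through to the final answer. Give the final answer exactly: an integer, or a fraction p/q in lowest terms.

677

Part 1: total draws C(13,2) = 78; favorable C(10,2) = 45; P = 15/26; answer 15/26
Part 2: A1 = 15/26; threaded value p + q = 41; w = -5; f(2) = 1*(23) + 1*(-5) = 18; iterating: f(2)=18, f(3)=41, f(4)=59, f(5)=100, f(6)=159, f(7)=259, f(8)=418, f(9)=677; answer 677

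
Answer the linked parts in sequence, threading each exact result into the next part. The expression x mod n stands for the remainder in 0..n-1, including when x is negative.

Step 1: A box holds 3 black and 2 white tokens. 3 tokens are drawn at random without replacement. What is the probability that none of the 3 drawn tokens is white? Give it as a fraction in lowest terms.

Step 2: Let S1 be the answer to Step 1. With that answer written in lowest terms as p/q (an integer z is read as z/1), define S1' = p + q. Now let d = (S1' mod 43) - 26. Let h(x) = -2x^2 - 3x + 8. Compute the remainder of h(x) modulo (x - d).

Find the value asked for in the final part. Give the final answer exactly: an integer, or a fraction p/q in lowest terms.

-397

Step 1: total draws C(5,3) = 10; favorable C(3,3) = 1; P = 1/10; answer 1/10
Step 2: S1 = 1/10; threaded value p + q = 11; d = -15; remainder = value at the root: -2*(-15)^2 - 3*(-15)^1 + 8 = (-450) + (45) + (8) = -397; answer -397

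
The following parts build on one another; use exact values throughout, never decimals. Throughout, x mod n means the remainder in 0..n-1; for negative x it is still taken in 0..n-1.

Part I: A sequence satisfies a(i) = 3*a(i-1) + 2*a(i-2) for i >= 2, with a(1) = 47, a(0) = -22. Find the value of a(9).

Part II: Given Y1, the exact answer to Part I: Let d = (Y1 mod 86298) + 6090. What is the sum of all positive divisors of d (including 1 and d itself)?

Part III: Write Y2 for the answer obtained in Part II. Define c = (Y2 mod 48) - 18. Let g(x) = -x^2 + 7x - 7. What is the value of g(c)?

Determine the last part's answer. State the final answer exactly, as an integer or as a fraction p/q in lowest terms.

-1

Part I: a(2) = 3*(47) + 2*(-22) = 97; iterating: a(2)=97, a(3)=385, a(4)=1349, a(5)=4817, a(6)=17149, a(7)=61081, a(8)=217541, a(9)=774785; answer 774785
Part II: Y1 = 774785; d = 90491; 90491 = 17 * 5323; sigma = (1 + 17) * (1 + 5323) = 18 * 5324 = 95832; answer 95832
Part III: Y2 = 95832; c = 6; -1*(6)^2 + 7*(6)^1 - 7 = (-36) + (42) + (-7) = -1; answer -1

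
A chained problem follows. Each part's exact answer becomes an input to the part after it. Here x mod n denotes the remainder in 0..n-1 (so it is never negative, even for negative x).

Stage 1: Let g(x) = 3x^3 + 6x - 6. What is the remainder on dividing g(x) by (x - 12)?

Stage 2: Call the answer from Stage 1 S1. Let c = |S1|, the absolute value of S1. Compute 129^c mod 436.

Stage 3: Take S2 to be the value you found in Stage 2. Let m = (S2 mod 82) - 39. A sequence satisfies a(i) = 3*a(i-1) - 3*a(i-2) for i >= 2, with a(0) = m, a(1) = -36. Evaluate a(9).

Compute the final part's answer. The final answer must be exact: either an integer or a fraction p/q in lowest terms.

6804

Stage 1: remainder = value at the root: 3*(12)^3 + 6*(12)^1 - 6 = (5184) + (72) + (-6) = 5250; answer 5250
Stage 2: S1 = 5250; c = 5250; squarings mod 436: 129^1=129, 129^2=73, 129^4=97, 129^8=253, 129^16=353, 129^32=349, 129^64=157, 129^128=233, 129^256=225, 129^512=49, 129^1024=221, 129^2048=9, 129^4096=81; 129^5250 = 129^2 * 129^128 * 129^1024 * 129^4096 = 125 (mod 436); answer 125
Stage 3: S2 = 125; m = 4; a(2) = 3*(-36) - 3*(4) = -120; iterating: a(2)=-120, a(3)=-252, a(4)=-396, a(5)=-432, a(6)=-108, a(7)=972, a(8)=3240, a(9)=6804; answer 6804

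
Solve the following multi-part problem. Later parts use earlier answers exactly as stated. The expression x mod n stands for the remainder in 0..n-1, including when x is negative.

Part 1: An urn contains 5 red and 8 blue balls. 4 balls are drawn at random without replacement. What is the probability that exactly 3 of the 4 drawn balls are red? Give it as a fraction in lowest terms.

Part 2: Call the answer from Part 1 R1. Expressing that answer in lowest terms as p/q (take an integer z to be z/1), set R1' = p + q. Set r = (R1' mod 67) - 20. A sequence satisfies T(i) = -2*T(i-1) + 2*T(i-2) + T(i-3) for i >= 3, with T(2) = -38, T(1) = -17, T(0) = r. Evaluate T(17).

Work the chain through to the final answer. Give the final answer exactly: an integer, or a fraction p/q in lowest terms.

Part 1: total draws C(13,4) = 715; favorable C(5,3)*C(8,1) = 80; P = 16/143; answer 16/143
Part 2: R1 = 16/143; threaded value p + q = 159; r = 5; T(3) = -2*(-38) + 2*(-17) + 1*(5) = 47; iterating: T(3)=47, T(4)=-187, T(5)=430, T(6)=-1187, T(7)=3047, T(8)=-8038, T(9)=20983, T(10)=-54995, T(11)=143918, T(12)=-376843, T(13)=986527, T(14)=-2582822, T(15)=6761855, T(16)=-17702827, T(17)=46346542; answer 46346542

46346542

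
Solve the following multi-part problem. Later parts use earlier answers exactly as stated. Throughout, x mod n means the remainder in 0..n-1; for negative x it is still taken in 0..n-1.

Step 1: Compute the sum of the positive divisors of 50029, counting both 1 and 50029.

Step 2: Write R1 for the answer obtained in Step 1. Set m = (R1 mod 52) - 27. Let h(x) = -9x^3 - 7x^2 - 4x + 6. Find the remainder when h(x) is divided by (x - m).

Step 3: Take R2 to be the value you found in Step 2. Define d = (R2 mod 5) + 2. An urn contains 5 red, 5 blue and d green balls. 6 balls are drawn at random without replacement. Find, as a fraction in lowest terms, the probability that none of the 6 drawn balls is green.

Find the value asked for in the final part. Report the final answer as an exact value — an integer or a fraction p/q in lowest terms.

6/143

Step 1: 50029 = 7^2 * 1021; sigma = (1 + 7 + 49) * (1 + 1021) = 57 * 1022 = 58254; answer 58254
Step 2: R1 = 58254; m = -13; remainder = value at the root: -9*(-13)^3 - 7*(-13)^2 - 4*(-13)^1 + 6 = (19773) + (-1183) + (52) + (6) = 18648; answer 18648
Step 3: R2 = 18648; d = 5; total draws C(15,6) = 5005; favorable C(10,6) = 210; P = 6/143; answer 6/143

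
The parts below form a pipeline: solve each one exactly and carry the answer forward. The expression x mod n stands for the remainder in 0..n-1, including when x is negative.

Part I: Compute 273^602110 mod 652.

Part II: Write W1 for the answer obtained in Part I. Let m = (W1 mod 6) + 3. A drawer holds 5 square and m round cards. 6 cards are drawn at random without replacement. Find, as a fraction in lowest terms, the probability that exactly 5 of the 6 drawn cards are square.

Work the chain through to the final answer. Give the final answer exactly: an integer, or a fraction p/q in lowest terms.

2/429

Part I: squarings mod 652: 273^1=273, 273^2=201, 273^4=629, 273^8=529, 273^16=133, 273^32=85, 273^64=53, 273^128=201, 273^256=629, 273^512=529, 273^1024=133, 273^2048=85, 273^4096=53, 273^8192=201, 273^16384=629, 273^32768=529, 273^65536=133, 273^131072=85, 273^262144=53, 273^524288=201; 273^602110 = 273^2 * 273^4 * 273^8 * 273^16 * 273^32 * 273^64 * 273^128 * 273^256 * 273^512 * 273^1024 * 273^2048 * 273^8192 * 273^65536 * 273^524288 = 53 (mod 652); answer 53
Part II: W1 = 53; m = 8; total draws C(13,6) = 1716; favorable C(5,5)*C(8,1) = 8; P = 2/429; answer 2/429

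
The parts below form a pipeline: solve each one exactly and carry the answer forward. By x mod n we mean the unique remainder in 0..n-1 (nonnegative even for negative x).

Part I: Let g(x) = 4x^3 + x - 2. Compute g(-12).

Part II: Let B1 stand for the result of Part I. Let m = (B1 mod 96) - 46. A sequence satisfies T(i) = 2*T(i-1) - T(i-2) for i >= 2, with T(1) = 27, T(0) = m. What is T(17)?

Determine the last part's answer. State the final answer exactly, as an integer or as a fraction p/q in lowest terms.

Part I: 4*(-12)^3 + 1*(-12)^1 - 2 = (-6912) + (-12) + (-2) = -6926; answer -6926
Part II: B1 = -6926; m = 36; T(2) = 2*(27) - 1*(36) = 18; iterating: T(2)=18, T(3)=9, T(4)=0, T(5)=-9, T(6)=-18, T(7)=-27, T(8)=-36, T(9)=-45, T(10)=-54, T(11)=-63, T(12)=-72, T(13)=-81, T(14)=-90, T(15)=-99, T(16)=-108, T(17)=-117; answer -117

-117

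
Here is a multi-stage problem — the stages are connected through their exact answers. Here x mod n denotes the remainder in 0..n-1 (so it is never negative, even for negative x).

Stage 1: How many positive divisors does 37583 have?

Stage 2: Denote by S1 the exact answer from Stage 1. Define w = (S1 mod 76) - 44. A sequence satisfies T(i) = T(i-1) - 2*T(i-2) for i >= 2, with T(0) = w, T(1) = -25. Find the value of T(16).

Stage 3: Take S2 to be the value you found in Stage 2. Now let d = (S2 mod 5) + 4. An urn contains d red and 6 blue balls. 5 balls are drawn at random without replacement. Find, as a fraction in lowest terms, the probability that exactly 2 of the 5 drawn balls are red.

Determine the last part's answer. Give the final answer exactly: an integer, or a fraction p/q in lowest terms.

40/143

Stage 1: 37583 = 7^2 * 13 * 59; number of divisors = (2+1) * (1+1) * (1+1) = 12; answer 12
Stage 2: S1 = 12; w = -32; T(2) = 1*(-25) - 2*(-32) = 39; iterating: T(2)=39, T(3)=89, T(4)=11, T(5)=-167, T(6)=-189, T(7)=145, T(8)=523, T(9)=233, T(10)=-813, T(11)=-1279, T(12)=347, T(13)=2905, T(14)=2211, T(15)=-3599, T(16)=-8021; answer -8021
Stage 3: S2 = -8021; d = 8; total draws C(14,5) = 2002; favorable C(8,2)*C(6,3) = 560; P = 40/143; answer 40/143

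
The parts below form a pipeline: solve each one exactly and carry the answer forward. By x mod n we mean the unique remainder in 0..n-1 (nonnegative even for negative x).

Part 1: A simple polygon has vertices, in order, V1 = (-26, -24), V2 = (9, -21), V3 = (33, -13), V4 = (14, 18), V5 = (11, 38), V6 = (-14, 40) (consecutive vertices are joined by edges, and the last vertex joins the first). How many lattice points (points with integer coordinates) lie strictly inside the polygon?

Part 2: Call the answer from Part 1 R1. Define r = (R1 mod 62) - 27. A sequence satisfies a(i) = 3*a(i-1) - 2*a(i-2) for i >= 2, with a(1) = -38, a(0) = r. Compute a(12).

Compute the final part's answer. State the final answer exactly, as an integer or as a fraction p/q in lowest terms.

Part 1: cross terms: (-26*-21 - 9*-24)=762, (9*-13 - 33*-21)=576, (33*18 - 14*-13)=776, (14*38 - 11*18)=334, (11*40 - -14*38)=972, (-14*-24 - -26*40)=1376; twice the area = |4796| = 4796; area = 2398; boundary points = 1 + 8 + 1 + 1 + 1 + 4 = 16; strictly interior points = area - boundary/2 + 1 = 2391; answer 2391
Part 2: R1 = 2391; r = 8; a(2) = 3*(-38) - 2*(8) = -130; iterating: a(2)=-130, a(3)=-314, a(4)=-682, a(5)=-1418, a(6)=-2890, a(7)=-5834, a(8)=-11722, a(9)=-23498, a(10)=-47050, a(11)=-94154, a(12)=-188362; answer -188362

-188362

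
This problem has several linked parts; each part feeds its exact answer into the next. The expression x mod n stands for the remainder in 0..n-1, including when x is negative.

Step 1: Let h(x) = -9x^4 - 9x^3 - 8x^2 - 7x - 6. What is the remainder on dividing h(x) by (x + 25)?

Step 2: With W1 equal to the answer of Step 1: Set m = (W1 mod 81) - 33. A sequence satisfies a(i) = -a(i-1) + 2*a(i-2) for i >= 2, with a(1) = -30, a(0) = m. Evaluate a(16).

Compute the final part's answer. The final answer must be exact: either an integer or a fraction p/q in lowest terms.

Step 1: remainder = value at the root: -9*(-25)^4 - 9*(-25)^3 - 8*(-25)^2 - 7*(-25)^1 - 6 = (-3515625) + (140625) + (-5000) + (175) + (-6) = -3379831; answer -3379831
Step 2: W1 = -3379831; m = 23; a(2) = -1*(-30) + 2*(23) = 76; iterating: a(2)=76, a(3)=-136, a(4)=288, a(5)=-560, a(6)=1136, a(7)=-2256, a(8)=4528, a(9)=-9040, a(10)=18096, a(11)=-36176, a(12)=72368, a(13)=-144720, a(14)=289456, a(15)=-578896, a(16)=1157808; answer 1157808

1157808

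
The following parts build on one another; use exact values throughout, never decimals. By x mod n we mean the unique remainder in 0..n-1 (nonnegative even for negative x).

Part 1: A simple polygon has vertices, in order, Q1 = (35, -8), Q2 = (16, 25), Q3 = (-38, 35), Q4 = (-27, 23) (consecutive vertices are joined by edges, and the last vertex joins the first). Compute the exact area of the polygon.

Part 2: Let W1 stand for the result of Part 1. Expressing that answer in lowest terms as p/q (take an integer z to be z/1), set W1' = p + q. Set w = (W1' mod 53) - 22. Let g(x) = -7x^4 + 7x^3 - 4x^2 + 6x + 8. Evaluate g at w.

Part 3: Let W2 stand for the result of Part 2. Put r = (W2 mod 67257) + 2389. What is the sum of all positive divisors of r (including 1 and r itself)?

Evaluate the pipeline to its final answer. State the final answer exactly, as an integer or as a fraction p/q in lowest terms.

Part 1: cross terms: (35*25 - 16*-8)=1003, (16*35 - -38*25)=1510, (-38*23 - -27*35)=71, (-27*-8 - 35*23)=-589; twice the area = |1995| = 1995; area = 1995/2; answer 1995/2
Part 2: W1 = 1995/2; threaded value p + q = 1997; w = 14; -7*(14)^4 + 7*(14)^3 - 4*(14)^2 + 6*(14)^1 + 8 = (-268912) + (19208) + (-784) + (84) + (8) = -250396; answer -250396
Part 3: W2 = -250396; r = 21021; 21021 = 3 * 7^2 * 11 * 13; sigma = (1 + 3) * (1 + 7 + 49) * (1 + 11) * (1 + 13) = 4 * 57 * 12 * 14 = 38304; answer 38304

38304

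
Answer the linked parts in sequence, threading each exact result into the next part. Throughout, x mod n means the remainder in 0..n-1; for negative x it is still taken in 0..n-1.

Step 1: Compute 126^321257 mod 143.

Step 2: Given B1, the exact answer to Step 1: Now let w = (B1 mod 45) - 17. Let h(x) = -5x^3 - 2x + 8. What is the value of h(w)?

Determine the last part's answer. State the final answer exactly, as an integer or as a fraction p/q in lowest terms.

Step 1: squarings mod 143: 126^1=126, 126^2=3, 126^4=9, 126^8=81, 126^16=126, 126^32=3, 126^64=9, 126^128=81, 126^256=126, 126^512=3, 126^1024=9, 126^2048=81, 126^4096=126, 126^8192=3, 126^16384=9, 126^32768=81, 126^65536=126, 126^131072=3, 126^262144=9; 126^321257 = 126^1 * 126^8 * 126^32 * 126^64 * 126^128 * 126^512 * 126^1024 * 126^8192 * 126^16384 * 126^32768 * 126^262144 = 3 (mod 143); answer 3
Step 2: B1 = 3; w = -14; -5*(-14)^3 - 2*(-14)^1 + 8 = (13720) + (28) + (8) = 13756; answer 13756

13756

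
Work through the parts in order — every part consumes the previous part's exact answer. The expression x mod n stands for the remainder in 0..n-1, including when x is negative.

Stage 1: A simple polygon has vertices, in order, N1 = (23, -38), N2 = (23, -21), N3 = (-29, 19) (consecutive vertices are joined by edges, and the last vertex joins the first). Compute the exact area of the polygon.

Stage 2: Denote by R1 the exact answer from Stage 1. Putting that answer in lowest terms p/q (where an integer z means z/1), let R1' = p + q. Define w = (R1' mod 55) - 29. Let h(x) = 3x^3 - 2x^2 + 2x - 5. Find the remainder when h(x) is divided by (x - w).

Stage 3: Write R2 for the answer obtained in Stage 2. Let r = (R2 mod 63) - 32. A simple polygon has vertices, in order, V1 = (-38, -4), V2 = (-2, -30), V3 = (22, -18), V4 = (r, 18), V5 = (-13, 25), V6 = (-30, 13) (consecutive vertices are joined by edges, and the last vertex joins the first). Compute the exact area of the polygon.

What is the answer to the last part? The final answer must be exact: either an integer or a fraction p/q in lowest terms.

Stage 1: cross terms: (23*-21 - 23*-38)=391, (23*19 - -29*-21)=-172, (-29*-38 - 23*19)=665; twice the area = |884| = 884; area = 442; answer 442
Stage 2: R1 = 442; threaded value p + q = 443; w = -26; remainder = value at the root: 3*(-26)^3 - 2*(-26)^2 + 2*(-26)^1 - 5 = (-52728) + (-1352) + (-52) + (-5) = -54137; answer -54137
Stage 3: R2 = -54137; r = 11; cross terms: (-38*-30 - -2*-4)=1132, (-2*-18 - 22*-30)=696, (22*18 - 11*-18)=594, (11*25 - -13*18)=509, (-13*13 - -30*25)=581, (-30*-4 - -38*13)=614; twice the area = |4126| = 4126; area = 2063; answer 2063

2063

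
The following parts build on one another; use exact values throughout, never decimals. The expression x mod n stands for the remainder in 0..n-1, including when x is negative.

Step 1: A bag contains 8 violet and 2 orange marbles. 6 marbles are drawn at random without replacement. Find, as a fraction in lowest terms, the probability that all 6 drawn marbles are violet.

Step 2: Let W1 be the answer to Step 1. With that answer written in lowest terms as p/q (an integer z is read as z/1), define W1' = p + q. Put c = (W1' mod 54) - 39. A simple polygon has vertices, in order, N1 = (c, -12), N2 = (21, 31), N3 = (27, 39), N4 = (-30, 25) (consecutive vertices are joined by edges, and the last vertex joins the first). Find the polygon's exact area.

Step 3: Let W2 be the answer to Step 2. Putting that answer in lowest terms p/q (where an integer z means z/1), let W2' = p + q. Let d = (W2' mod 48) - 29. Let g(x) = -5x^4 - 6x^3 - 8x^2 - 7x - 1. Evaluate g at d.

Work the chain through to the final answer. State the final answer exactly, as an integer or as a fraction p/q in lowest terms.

Step 1: total draws C(10,6) = 210; favorable C(8,6) = 28; P = 2/15; answer 2/15
Step 2: W1 = 2/15; threaded value p + q = 17; c = -22; cross terms: (-22*31 - 21*-12)=-430, (21*39 - 27*31)=-18, (27*25 - -30*39)=1845, (-30*-12 - -22*25)=910; twice the area = |2307| = 2307; area = 2307/2; answer 2307/2
Step 3: W2 = 2307/2; threaded value p + q = 2309; d = -24; -5*(-24)^4 - 6*(-24)^3 - 8*(-24)^2 - 7*(-24)^1 - 1 = (-1658880) + (82944) + (-4608) + (168) + (-1) = -1580377; answer -1580377

-1580377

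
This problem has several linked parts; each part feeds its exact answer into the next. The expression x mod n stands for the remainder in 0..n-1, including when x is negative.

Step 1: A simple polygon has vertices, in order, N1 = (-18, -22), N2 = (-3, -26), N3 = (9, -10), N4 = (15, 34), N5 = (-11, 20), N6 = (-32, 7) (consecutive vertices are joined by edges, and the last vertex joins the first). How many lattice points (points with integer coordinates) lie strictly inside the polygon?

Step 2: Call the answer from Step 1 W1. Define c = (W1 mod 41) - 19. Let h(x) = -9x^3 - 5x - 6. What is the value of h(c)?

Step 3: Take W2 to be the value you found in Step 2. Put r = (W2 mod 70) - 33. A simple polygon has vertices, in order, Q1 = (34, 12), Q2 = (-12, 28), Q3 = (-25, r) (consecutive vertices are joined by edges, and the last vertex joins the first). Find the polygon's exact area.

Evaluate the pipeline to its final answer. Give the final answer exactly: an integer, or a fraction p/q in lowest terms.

679

Step 1: cross terms: (-18*-26 - -3*-22)=402, (-3*-10 - 9*-26)=264, (9*34 - 15*-10)=456, (15*20 - -11*34)=674, (-11*7 - -32*20)=563, (-32*-22 - -18*7)=830; twice the area = |3189| = 3189; area = 3189/2; boundary points = 1 + 4 + 2 + 2 + 1 + 1 = 11; strictly interior points = area - boundary/2 + 1 = 1590; answer 1590
Step 2: W1 = 1590; c = 13; -9*(13)^3 - 5*(13)^1 - 6 = (-19773) + (-65) + (-6) = -19844; answer -19844
Step 3: W2 = -19844; r = 3; cross terms: (34*28 - -12*12)=1096, (-12*3 - -25*28)=664, (-25*12 - 34*3)=-402; twice the area = |1358| = 1358; area = 679; answer 679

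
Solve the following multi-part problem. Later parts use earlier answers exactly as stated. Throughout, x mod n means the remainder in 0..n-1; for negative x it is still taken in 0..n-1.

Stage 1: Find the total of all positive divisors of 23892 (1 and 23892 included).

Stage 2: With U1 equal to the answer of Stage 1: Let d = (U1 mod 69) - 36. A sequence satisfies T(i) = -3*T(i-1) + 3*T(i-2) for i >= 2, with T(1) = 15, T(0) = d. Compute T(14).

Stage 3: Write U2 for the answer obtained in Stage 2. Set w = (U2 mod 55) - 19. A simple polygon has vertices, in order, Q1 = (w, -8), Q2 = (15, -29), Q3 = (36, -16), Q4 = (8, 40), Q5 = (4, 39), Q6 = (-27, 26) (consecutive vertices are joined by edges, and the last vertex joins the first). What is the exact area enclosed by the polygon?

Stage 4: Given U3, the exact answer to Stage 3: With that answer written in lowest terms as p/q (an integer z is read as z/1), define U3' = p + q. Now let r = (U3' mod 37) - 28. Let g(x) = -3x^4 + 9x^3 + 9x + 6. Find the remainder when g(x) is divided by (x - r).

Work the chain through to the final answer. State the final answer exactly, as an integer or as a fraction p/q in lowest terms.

Stage 1: 23892 = 2^2 * 3 * 11 * 181; sigma = (1 + 2 + 4) * (1 + 3) * (1 + 11) * (1 + 181) = 7 * 4 * 12 * 182 = 61152; answer 61152
Stage 2: U1 = 61152; d = -18; T(2) = -3*(15) + 3*(-18) = -99; iterating: T(2)=-99, T(3)=342, T(4)=-1323, T(5)=4995, T(6)=-18954, T(7)=71847, T(8)=-272403, T(9)=1032750, T(10)=-3915459, T(11)=14844627, T(12)=-56280258, T(13)=213374655, T(14)=-808964739; answer -808964739
Stage 3: U2 = -808964739; w = -8; cross terms: (-8*-29 - 15*-8)=352, (15*-16 - 36*-29)=804, (36*40 - 8*-16)=1568, (8*39 - 4*40)=152, (4*26 - -27*39)=1157, (-27*-8 - -8*26)=424; twice the area = |4457| = 4457; area = 4457/2; answer 4457/2
Stage 4: U3 = 4457/2; threaded value p + q = 4459; r = -9; remainder = value at the root: -3*(-9)^4 + 9*(-9)^3 + 9*(-9)^1 + 6 = (-19683) + (-6561) + (-81) + (6) = -26319; answer -26319

-26319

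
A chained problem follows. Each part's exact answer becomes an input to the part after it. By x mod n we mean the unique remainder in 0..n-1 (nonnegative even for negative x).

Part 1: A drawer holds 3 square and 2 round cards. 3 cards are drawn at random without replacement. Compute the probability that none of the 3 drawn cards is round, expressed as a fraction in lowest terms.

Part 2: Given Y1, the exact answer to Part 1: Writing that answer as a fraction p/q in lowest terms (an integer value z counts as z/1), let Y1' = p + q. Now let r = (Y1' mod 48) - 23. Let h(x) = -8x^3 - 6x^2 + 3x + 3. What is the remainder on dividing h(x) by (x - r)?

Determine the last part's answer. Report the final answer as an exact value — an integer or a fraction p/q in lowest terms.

Part 1: total draws C(5,3) = 10; favorable C(3,3) = 1; P = 1/10; answer 1/10
Part 2: Y1 = 1/10; threaded value p + q = 11; r = -12; remainder = value at the root: -8*(-12)^3 - 6*(-12)^2 + 3*(-12)^1 + 3 = (13824) + (-864) + (-36) + (3) = 12927; answer 12927

12927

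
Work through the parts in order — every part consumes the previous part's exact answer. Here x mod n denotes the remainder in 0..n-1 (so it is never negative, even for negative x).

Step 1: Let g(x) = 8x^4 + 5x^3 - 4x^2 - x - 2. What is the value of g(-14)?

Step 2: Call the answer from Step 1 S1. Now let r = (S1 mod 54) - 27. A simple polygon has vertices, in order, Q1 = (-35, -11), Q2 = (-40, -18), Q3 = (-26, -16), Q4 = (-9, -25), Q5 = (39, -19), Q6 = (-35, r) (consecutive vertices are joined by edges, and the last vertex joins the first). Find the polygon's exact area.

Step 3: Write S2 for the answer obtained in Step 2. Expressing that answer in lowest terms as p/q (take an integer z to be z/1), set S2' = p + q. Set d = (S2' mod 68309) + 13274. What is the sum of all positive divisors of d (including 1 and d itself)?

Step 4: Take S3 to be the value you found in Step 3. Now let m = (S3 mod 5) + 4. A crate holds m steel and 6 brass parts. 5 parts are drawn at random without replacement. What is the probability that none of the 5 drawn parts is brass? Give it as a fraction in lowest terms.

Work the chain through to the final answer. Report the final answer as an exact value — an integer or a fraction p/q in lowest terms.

1/462

Step 1: 8*(-14)^4 + 5*(-14)^3 - 4*(-14)^2 - 1*(-14)^1 - 2 = (307328) + (-13720) + (-784) + (14) + (-2) = 292836; answer 292836
Step 2: S1 = 292836; r = 21; cross terms: (-35*-18 - -40*-11)=190, (-40*-16 - -26*-18)=172, (-26*-25 - -9*-16)=506, (-9*-19 - 39*-25)=1146, (39*21 - -35*-19)=154, (-35*-11 - -35*21)=1120; twice the area = |3288| = 3288; area = 1644; answer 1644
Step 3: S2 = 1644; threaded value p + q = 1645; d = 14919; 14919 = 3 * 4973; sigma = (1 + 3) * (1 + 4973) = 4 * 4974 = 19896; answer 19896
Step 4: S3 = 19896; m = 5; total draws C(11,5) = 462; favorable C(5,5) = 1; P = 1/462; answer 1/462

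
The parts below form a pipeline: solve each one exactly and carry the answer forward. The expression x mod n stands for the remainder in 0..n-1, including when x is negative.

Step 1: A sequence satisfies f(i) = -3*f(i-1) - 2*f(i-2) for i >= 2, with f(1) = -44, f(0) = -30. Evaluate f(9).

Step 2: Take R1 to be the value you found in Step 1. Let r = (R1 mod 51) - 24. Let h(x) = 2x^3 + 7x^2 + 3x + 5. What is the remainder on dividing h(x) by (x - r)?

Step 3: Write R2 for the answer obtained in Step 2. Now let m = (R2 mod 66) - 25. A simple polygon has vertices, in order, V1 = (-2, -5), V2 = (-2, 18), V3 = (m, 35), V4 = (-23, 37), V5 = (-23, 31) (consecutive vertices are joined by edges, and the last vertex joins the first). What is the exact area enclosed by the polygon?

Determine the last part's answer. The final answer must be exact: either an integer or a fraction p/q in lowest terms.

Step 1: f(2) = -3*(-44) - 2*(-30) = 192; iterating: f(2)=192, f(3)=-488, f(4)=1080, f(5)=-2264, f(6)=4632, f(7)=-9368, f(8)=18840, f(9)=-37784; answer -37784
Step 2: R1 = -37784; r = -17; remainder = value at the root: 2*(-17)^3 + 7*(-17)^2 + 3*(-17)^1 + 5 = (-9826) + (2023) + (-51) + (5) = -7849; answer -7849
Step 3: R2 = -7849; m = -20; cross terms: (-2*18 - -2*-5)=-46, (-2*35 - -20*18)=290, (-20*37 - -23*35)=65, (-23*31 - -23*37)=138, (-23*-5 - -2*31)=177; twice the area = |624| = 624; area = 312; answer 312

312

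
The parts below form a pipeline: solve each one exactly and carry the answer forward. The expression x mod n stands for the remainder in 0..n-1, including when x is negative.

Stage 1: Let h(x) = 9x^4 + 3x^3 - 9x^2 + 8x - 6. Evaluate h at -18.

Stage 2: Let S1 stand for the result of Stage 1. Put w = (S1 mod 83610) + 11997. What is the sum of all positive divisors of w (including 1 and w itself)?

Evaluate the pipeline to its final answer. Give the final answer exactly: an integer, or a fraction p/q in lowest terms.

Stage 1: 9*(-18)^4 + 3*(-18)^3 - 9*(-18)^2 + 8*(-18)^1 - 6 = (944784) + (-17496) + (-2916) + (-144) + (-6) = 924222; answer 924222
Stage 2: S1 = 924222; w = 16509; 16509 = 3 * 5503; sigma = (1 + 3) * (1 + 5503) = 4 * 5504 = 22016; answer 22016

22016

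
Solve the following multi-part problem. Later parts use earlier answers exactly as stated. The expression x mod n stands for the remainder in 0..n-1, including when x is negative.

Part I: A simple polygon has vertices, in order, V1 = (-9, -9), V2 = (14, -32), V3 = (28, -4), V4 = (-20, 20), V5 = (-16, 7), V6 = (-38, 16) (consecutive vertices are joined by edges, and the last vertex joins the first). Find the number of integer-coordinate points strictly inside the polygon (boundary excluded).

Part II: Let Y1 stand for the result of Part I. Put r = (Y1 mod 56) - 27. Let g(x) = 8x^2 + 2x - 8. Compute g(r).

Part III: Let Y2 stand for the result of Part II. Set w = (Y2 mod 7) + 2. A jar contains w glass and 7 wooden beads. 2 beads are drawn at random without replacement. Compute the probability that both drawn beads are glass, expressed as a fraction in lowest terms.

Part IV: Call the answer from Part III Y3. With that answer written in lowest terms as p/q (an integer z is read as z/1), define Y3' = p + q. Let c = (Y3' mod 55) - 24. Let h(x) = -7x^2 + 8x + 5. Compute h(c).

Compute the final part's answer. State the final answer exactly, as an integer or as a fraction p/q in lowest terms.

Part I: cross terms: (-9*-32 - 14*-9)=414, (14*-4 - 28*-32)=840, (28*20 - -20*-4)=480, (-20*7 - -16*20)=180, (-16*16 - -38*7)=10, (-38*-9 - -9*16)=486; twice the area = |2410| = 2410; area = 1205; boundary points = 23 + 14 + 24 + 1 + 1 + 1 = 64; strictly interior points = area - boundary/2 + 1 = 1174; answer 1174
Part II: Y1 = 1174; r = 27; 8*(27)^2 + 2*(27)^1 - 8 = (5832) + (54) + (-8) = 5878; answer 5878
Part III: Y2 = 5878; w = 7; total draws C(14,2) = 91; favorable C(7,2) = 21; P = 3/13; answer 3/13
Part IV: Y3 = 3/13; threaded value p + q = 16; c = -8; -7*(-8)^2 + 8*(-8)^1 + 5 = (-448) + (-64) + (5) = -507; answer -507

-507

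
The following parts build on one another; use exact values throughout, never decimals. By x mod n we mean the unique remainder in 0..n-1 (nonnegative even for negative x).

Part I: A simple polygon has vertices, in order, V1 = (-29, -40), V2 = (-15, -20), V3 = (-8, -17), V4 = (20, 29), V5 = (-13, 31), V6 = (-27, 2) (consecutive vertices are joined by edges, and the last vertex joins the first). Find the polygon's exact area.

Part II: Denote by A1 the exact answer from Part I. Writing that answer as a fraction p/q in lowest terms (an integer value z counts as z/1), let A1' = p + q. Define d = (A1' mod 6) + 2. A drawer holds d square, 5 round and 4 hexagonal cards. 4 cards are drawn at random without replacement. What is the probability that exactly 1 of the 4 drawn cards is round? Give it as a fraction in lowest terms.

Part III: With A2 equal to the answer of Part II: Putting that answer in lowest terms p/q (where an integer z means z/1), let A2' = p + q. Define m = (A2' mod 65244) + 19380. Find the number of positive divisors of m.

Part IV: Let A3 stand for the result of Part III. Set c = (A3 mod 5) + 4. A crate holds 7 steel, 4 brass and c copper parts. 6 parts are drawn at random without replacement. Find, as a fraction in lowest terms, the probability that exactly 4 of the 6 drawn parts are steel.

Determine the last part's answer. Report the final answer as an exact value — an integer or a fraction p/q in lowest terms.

Part I: cross terms: (-29*-20 - -15*-40)=-20, (-15*-17 - -8*-20)=95, (-8*29 - 20*-17)=108, (20*31 - -13*29)=997, (-13*2 - -27*31)=811, (-27*-40 - -29*2)=1138; twice the area = |3129| = 3129; area = 3129/2; answer 3129/2
Part II: A1 = 3129/2; threaded value p + q = 3131; d = 7; total draws C(16,4) = 1820; favorable C(5,1)*C(11,3) = 825; P = 165/364; answer 165/364
Part III: A2 = 165/364; threaded value p + q = 529; m = 19909; 19909 = 43 * 463; number of divisors = (1+1) * (1+1) = 4; answer 4
Part IV: A3 = 4; c = 8; total draws C(19,6) = 27132; favorable C(7,4)*C(12,2) = 2310; P = 55/646; answer 55/646

55/646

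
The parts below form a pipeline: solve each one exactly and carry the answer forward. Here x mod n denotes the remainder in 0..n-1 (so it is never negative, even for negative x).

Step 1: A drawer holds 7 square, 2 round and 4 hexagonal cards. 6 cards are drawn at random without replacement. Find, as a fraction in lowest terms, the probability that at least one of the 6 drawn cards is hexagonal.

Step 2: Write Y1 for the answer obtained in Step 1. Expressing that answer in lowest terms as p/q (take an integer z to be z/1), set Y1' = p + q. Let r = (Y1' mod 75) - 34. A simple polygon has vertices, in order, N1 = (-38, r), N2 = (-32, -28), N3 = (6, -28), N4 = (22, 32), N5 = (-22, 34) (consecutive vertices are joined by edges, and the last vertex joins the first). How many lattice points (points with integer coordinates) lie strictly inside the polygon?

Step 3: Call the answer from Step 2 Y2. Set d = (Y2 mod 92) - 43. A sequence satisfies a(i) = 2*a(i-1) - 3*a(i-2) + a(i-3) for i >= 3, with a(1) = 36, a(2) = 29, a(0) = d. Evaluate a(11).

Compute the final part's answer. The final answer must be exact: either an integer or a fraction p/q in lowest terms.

-1465

Step 1: total draws C(13,6) = 1716; complement C(9,6) = 84; favorable 1716 - 84 = 1632; P = 136/143; answer 136/143
Step 2: Y1 = 136/143; threaded value p + q = 279; r = 20; cross terms: (-38*-28 - -32*20)=1704, (-32*-28 - 6*-28)=1064, (6*32 - 22*-28)=808, (22*34 - -22*32)=1452, (-22*20 - -38*34)=852; twice the area = |5880| = 5880; area = 2940; boundary points = 6 + 38 + 4 + 2 + 2 = 52; strictly interior points = area - boundary/2 + 1 = 2915; answer 2915
Step 3: Y2 = 2915; d = 20; a(3) = 2*(29) - 3*(36) + 1*(20) = -30; iterating: a(3)=-30, a(4)=-111, a(5)=-103, a(6)=97, a(7)=392, a(8)=390, a(9)=-299, a(10)=-1376, a(11)=-1465; answer -1465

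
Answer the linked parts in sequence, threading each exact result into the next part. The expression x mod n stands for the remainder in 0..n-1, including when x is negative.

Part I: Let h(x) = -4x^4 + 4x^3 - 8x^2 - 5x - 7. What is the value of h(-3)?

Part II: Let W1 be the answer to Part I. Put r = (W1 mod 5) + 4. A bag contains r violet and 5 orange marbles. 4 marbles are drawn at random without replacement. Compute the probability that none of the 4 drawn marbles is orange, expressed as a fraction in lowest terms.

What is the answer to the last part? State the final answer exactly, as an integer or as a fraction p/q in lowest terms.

14/143

Part I: -4*(-3)^4 + 4*(-3)^3 - 8*(-3)^2 - 5*(-3)^1 - 7 = (-324) + (-108) + (-72) + (15) + (-7) = -496; answer -496
Part II: W1 = -496; r = 8; total draws C(13,4) = 715; favorable C(8,4) = 70; P = 14/143; answer 14/143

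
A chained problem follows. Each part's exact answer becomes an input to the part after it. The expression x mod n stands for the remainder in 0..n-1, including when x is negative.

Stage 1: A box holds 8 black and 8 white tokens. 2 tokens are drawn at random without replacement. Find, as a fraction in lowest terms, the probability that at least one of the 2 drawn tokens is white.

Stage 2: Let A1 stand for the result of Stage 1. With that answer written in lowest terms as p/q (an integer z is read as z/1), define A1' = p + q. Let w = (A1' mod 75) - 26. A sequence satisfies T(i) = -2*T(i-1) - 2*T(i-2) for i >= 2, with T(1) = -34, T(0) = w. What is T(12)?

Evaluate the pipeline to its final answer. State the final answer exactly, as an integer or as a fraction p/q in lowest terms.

-1728

Stage 1: total draws C(16,2) = 120; complement C(8,2) = 28; favorable 120 - 28 = 92; P = 23/30; answer 23/30
Stage 2: A1 = 23/30; threaded value p + q = 53; w = 27; T(2) = -2*(-34) - 2*(27) = 14; iterating: T(2)=14, T(3)=40, T(4)=-108, T(5)=136, T(6)=-56, T(7)=-160, T(8)=432, T(9)=-544, T(10)=224, T(11)=640, T(12)=-1728; answer -1728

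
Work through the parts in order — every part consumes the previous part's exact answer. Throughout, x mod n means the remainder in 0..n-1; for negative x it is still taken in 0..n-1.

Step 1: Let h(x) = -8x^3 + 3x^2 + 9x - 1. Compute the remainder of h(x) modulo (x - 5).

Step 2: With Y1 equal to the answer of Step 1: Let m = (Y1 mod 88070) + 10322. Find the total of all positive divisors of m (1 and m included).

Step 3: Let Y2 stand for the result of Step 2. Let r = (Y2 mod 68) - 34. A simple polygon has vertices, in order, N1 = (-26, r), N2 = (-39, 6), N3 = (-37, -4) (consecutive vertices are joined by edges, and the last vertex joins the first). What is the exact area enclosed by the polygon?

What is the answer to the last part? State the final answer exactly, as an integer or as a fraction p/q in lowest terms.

25

Step 1: remainder = value at the root: -8*(5)^3 + 3*(5)^2 + 9*(5)^1 - 1 = (-1000) + (75) + (45) + (-1) = -881; answer -881
Step 2: Y1 = -881; m = 97511; 97511 is prime, so its only divisors are 1 and 97511; sigma = 1 + 97511 = 97512; answer 97512
Step 3: Y2 = 97512; r = -34; cross terms: (-26*6 - -39*-34)=-1482, (-39*-4 - -37*6)=378, (-37*-34 - -26*-4)=1154; twice the area = |50| = 50; area = 25; answer 25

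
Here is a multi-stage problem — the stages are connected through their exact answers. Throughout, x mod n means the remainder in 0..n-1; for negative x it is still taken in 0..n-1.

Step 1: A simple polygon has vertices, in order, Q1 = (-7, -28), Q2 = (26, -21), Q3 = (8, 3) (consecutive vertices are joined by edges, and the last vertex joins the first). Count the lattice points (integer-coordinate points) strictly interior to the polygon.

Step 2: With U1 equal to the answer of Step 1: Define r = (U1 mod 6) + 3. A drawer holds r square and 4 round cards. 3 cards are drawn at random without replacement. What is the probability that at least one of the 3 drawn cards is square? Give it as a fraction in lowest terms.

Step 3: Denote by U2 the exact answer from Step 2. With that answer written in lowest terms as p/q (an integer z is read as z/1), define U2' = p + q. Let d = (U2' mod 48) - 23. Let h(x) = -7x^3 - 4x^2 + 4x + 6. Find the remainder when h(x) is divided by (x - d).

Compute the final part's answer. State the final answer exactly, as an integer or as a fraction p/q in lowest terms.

761

Step 1: cross terms: (-7*-21 - 26*-28)=875, (26*3 - 8*-21)=246, (8*-28 - -7*3)=-203; twice the area = |918| = 918; area = 459; boundary points = 1 + 6 + 1 = 8; strictly interior points = area - boundary/2 + 1 = 456; answer 456
Step 2: U1 = 456; r = 3; total draws C(7,3) = 35; complement C(4,3) = 4; favorable 35 - 4 = 31; P = 31/35; answer 31/35
Step 3: U2 = 31/35; threaded value p + q = 66; d = -5; remainder = value at the root: -7*(-5)^3 - 4*(-5)^2 + 4*(-5)^1 + 6 = (875) + (-100) + (-20) + (6) = 761; answer 761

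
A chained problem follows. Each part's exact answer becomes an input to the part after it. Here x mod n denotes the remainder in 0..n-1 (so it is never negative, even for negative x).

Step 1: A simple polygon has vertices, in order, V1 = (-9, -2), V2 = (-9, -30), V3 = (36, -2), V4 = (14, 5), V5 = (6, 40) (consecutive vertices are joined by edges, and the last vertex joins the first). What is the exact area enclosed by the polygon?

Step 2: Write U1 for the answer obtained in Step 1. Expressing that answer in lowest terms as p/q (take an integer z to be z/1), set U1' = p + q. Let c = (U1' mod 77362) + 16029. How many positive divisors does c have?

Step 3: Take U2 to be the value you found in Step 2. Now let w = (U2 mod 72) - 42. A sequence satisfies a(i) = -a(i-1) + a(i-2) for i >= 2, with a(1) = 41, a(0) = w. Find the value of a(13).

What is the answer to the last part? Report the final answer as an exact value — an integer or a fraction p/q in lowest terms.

Step 1: cross terms: (-9*-30 - -9*-2)=252, (-9*-2 - 36*-30)=1098, (36*5 - 14*-2)=208, (14*40 - 6*5)=530, (6*-2 - -9*40)=348; twice the area = |2436| = 2436; area = 1218; answer 1218
Step 2: U1 = 1218; threaded value p + q = 1219; c = 17248; 17248 = 2^5 * 7^2 * 11; number of divisors = (5+1) * (2+1) * (1+1) = 36; answer 36
Step 3: U2 = 36; w = -6; a(2) = -1*(41) + 1*(-6) = -47; iterating: a(2)=-47, a(3)=88, a(4)=-135, a(5)=223, a(6)=-358, a(7)=581, a(8)=-939, a(9)=1520, a(10)=-2459, a(11)=3979, a(12)=-6438, a(13)=10417; answer 10417

10417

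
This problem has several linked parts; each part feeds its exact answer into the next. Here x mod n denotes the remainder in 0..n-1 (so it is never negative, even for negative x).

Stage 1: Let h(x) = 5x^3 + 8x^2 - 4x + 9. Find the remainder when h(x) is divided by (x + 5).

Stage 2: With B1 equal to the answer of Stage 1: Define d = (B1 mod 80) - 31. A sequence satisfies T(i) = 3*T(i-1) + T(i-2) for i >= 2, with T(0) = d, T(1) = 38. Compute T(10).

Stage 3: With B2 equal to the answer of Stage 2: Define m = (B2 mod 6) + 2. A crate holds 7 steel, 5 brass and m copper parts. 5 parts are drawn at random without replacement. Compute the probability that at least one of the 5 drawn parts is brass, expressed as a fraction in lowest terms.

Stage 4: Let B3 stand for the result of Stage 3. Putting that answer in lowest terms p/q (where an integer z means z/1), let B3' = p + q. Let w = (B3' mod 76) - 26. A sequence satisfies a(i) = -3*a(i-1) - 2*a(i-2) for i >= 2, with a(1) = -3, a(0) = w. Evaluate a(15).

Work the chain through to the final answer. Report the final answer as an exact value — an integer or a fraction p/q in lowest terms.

655317

Stage 1: remainder = value at the root: 5*(-5)^3 + 8*(-5)^2 - 4*(-5)^1 + 9 = (-625) + (200) + (20) + (9) = -396; answer -396
Stage 2: B1 = -396; d = -27; T(2) = 3*(38) + 1*(-27) = 87; iterating: T(2)=87, T(3)=299, T(4)=984, T(5)=3251, T(6)=10737, T(7)=35462, T(8)=117123, T(9)=386831, T(10)=1277616; answer 1277616
Stage 3: B2 = 1277616; m = 2; total draws C(14,5) = 2002; complement C(9,5) = 126; favorable 2002 - 126 = 1876; P = 134/143; answer 134/143
Stage 4: B3 = 134/143; threaded value p + q = 277; w = 23; a(2) = -3*(-3) - 2*(23) = -37; iterating: a(2)=-37, a(3)=117, a(4)=-277, a(5)=597, a(6)=-1237, a(7)=2517, a(8)=-5077, a(9)=10197, a(10)=-20437, a(11)=40917, a(12)=-81877, a(13)=163797, a(14)=-327637, a(15)=655317; answer 655317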